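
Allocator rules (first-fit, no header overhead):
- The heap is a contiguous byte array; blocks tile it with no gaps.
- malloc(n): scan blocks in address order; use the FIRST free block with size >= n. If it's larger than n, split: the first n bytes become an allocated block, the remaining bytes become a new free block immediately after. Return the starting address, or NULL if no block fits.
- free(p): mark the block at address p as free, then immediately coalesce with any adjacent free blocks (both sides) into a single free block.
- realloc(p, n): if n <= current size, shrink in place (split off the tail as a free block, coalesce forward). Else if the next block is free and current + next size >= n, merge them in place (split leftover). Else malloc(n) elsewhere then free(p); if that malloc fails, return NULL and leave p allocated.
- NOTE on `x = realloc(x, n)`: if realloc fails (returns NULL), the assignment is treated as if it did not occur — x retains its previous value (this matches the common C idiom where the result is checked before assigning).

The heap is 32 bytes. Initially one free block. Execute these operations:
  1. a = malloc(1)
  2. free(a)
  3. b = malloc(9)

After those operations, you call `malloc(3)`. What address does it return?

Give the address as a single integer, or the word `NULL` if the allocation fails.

Op 1: a = malloc(1) -> a = 0; heap: [0-0 ALLOC][1-31 FREE]
Op 2: free(a) -> (freed a); heap: [0-31 FREE]
Op 3: b = malloc(9) -> b = 0; heap: [0-8 ALLOC][9-31 FREE]
malloc(3): first-fit scan over [0-8 ALLOC][9-31 FREE] -> 9

Answer: 9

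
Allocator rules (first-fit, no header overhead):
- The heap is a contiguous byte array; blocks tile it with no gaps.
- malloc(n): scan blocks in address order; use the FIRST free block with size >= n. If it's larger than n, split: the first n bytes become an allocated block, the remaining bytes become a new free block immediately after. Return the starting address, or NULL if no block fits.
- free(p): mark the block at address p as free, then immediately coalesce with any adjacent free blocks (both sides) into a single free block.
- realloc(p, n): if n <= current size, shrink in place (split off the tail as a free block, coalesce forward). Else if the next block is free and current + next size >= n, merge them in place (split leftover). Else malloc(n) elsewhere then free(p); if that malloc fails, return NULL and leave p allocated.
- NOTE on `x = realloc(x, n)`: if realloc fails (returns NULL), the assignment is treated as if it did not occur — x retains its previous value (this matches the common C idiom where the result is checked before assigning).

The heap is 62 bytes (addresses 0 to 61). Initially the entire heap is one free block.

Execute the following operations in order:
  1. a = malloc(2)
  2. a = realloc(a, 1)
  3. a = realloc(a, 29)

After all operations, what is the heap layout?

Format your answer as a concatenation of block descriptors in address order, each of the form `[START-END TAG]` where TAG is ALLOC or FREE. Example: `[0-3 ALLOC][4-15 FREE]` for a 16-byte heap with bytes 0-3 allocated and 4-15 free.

Answer: [0-28 ALLOC][29-61 FREE]

Derivation:
Op 1: a = malloc(2) -> a = 0; heap: [0-1 ALLOC][2-61 FREE]
Op 2: a = realloc(a, 1) -> a = 0; heap: [0-0 ALLOC][1-61 FREE]
Op 3: a = realloc(a, 29) -> a = 0; heap: [0-28 ALLOC][29-61 FREE]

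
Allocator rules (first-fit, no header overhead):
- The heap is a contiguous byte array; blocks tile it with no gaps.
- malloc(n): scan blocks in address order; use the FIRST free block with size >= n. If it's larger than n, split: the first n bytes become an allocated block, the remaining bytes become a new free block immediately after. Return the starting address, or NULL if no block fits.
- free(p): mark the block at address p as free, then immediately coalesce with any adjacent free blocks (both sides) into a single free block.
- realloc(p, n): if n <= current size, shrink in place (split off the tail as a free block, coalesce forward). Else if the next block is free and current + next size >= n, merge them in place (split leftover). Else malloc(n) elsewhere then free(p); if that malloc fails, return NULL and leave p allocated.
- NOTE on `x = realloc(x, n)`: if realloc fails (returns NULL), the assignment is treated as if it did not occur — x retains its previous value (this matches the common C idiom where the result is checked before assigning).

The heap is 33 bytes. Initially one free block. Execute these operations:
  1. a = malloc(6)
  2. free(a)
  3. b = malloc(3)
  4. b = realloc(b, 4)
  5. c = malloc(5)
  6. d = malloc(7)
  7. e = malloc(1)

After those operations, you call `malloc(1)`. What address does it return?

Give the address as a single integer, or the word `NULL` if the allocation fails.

Answer: 17

Derivation:
Op 1: a = malloc(6) -> a = 0; heap: [0-5 ALLOC][6-32 FREE]
Op 2: free(a) -> (freed a); heap: [0-32 FREE]
Op 3: b = malloc(3) -> b = 0; heap: [0-2 ALLOC][3-32 FREE]
Op 4: b = realloc(b, 4) -> b = 0; heap: [0-3 ALLOC][4-32 FREE]
Op 5: c = malloc(5) -> c = 4; heap: [0-3 ALLOC][4-8 ALLOC][9-32 FREE]
Op 6: d = malloc(7) -> d = 9; heap: [0-3 ALLOC][4-8 ALLOC][9-15 ALLOC][16-32 FREE]
Op 7: e = malloc(1) -> e = 16; heap: [0-3 ALLOC][4-8 ALLOC][9-15 ALLOC][16-16 ALLOC][17-32 FREE]
malloc(1): first-fit scan over [0-3 ALLOC][4-8 ALLOC][9-15 ALLOC][16-16 ALLOC][17-32 FREE] -> 17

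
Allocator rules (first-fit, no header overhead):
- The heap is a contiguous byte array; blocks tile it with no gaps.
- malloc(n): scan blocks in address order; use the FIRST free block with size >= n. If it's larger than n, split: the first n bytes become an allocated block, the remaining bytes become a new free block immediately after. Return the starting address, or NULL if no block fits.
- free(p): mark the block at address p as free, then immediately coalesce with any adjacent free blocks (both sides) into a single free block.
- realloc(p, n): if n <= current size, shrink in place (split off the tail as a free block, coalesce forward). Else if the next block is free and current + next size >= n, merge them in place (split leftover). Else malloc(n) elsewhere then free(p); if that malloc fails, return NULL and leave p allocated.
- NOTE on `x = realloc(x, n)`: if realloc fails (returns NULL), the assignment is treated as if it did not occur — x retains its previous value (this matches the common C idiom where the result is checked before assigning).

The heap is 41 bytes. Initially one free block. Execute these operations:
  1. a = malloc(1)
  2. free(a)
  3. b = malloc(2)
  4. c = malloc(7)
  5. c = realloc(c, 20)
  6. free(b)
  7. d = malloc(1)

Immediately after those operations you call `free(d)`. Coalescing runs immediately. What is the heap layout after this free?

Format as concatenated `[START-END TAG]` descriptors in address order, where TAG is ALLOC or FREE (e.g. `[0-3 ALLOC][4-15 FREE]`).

Answer: [0-1 FREE][2-21 ALLOC][22-40 FREE]

Derivation:
Op 1: a = malloc(1) -> a = 0; heap: [0-0 ALLOC][1-40 FREE]
Op 2: free(a) -> (freed a); heap: [0-40 FREE]
Op 3: b = malloc(2) -> b = 0; heap: [0-1 ALLOC][2-40 FREE]
Op 4: c = malloc(7) -> c = 2; heap: [0-1 ALLOC][2-8 ALLOC][9-40 FREE]
Op 5: c = realloc(c, 20) -> c = 2; heap: [0-1 ALLOC][2-21 ALLOC][22-40 FREE]
Op 6: free(b) -> (freed b); heap: [0-1 FREE][2-21 ALLOC][22-40 FREE]
Op 7: d = malloc(1) -> d = 0; heap: [0-0 ALLOC][1-1 FREE][2-21 ALLOC][22-40 FREE]
free(d): d = 0 -> block [0-0 ALLOC]; mark free, coalesce with adjacent free neighbors -> [0-1 FREE][2-21 ALLOC][22-40 FREE]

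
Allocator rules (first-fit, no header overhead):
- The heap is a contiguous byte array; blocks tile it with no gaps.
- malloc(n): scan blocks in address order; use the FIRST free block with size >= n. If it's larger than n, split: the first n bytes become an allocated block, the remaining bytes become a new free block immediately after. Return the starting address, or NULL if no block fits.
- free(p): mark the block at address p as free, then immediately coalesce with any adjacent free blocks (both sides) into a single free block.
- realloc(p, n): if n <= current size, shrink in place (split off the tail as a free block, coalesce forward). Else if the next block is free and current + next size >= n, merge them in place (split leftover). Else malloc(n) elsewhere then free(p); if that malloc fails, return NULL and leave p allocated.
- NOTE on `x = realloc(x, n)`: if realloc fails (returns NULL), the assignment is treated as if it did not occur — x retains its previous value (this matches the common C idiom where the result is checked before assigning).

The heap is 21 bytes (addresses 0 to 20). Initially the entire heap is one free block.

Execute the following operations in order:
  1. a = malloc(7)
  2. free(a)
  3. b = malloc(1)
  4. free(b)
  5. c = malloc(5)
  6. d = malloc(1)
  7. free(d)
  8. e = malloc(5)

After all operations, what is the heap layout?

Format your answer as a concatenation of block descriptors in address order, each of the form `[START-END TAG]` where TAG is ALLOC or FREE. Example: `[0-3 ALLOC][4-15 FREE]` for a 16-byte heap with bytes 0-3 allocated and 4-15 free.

Op 1: a = malloc(7) -> a = 0; heap: [0-6 ALLOC][7-20 FREE]
Op 2: free(a) -> (freed a); heap: [0-20 FREE]
Op 3: b = malloc(1) -> b = 0; heap: [0-0 ALLOC][1-20 FREE]
Op 4: free(b) -> (freed b); heap: [0-20 FREE]
Op 5: c = malloc(5) -> c = 0; heap: [0-4 ALLOC][5-20 FREE]
Op 6: d = malloc(1) -> d = 5; heap: [0-4 ALLOC][5-5 ALLOC][6-20 FREE]
Op 7: free(d) -> (freed d); heap: [0-4 ALLOC][5-20 FREE]
Op 8: e = malloc(5) -> e = 5; heap: [0-4 ALLOC][5-9 ALLOC][10-20 FREE]

Answer: [0-4 ALLOC][5-9 ALLOC][10-20 FREE]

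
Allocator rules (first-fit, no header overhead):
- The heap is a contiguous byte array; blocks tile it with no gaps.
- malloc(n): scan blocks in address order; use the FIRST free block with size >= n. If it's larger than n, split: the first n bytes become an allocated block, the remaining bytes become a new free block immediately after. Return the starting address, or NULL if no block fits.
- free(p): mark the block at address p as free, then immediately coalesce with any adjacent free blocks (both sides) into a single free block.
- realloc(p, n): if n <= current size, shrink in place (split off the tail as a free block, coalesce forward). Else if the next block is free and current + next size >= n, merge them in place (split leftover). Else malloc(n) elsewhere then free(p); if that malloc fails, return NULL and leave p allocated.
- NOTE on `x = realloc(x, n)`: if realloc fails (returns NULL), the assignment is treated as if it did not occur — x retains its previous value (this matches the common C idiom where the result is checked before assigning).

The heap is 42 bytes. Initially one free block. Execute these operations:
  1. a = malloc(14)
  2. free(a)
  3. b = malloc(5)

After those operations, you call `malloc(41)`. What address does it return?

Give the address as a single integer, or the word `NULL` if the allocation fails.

Answer: NULL

Derivation:
Op 1: a = malloc(14) -> a = 0; heap: [0-13 ALLOC][14-41 FREE]
Op 2: free(a) -> (freed a); heap: [0-41 FREE]
Op 3: b = malloc(5) -> b = 0; heap: [0-4 ALLOC][5-41 FREE]
malloc(41): first-fit scan over [0-4 ALLOC][5-41 FREE] -> NULL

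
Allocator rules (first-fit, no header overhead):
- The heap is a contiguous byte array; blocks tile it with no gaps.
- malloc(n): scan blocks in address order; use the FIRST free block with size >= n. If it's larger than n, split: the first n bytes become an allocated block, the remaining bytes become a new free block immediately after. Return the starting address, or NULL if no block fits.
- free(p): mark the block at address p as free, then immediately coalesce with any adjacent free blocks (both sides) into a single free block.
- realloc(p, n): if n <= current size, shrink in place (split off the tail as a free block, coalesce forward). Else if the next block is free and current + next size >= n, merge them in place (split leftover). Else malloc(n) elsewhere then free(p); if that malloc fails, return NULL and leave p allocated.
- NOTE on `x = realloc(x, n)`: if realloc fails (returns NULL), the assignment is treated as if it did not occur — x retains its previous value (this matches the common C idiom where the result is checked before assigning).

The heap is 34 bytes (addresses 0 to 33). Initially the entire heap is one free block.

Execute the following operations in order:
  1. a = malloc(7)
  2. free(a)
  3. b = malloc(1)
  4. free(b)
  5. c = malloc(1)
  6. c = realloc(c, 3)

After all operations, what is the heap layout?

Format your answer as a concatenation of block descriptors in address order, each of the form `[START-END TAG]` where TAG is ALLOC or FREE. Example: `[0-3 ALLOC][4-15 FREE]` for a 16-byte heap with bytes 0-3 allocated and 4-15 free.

Answer: [0-2 ALLOC][3-33 FREE]

Derivation:
Op 1: a = malloc(7) -> a = 0; heap: [0-6 ALLOC][7-33 FREE]
Op 2: free(a) -> (freed a); heap: [0-33 FREE]
Op 3: b = malloc(1) -> b = 0; heap: [0-0 ALLOC][1-33 FREE]
Op 4: free(b) -> (freed b); heap: [0-33 FREE]
Op 5: c = malloc(1) -> c = 0; heap: [0-0 ALLOC][1-33 FREE]
Op 6: c = realloc(c, 3) -> c = 0; heap: [0-2 ALLOC][3-33 FREE]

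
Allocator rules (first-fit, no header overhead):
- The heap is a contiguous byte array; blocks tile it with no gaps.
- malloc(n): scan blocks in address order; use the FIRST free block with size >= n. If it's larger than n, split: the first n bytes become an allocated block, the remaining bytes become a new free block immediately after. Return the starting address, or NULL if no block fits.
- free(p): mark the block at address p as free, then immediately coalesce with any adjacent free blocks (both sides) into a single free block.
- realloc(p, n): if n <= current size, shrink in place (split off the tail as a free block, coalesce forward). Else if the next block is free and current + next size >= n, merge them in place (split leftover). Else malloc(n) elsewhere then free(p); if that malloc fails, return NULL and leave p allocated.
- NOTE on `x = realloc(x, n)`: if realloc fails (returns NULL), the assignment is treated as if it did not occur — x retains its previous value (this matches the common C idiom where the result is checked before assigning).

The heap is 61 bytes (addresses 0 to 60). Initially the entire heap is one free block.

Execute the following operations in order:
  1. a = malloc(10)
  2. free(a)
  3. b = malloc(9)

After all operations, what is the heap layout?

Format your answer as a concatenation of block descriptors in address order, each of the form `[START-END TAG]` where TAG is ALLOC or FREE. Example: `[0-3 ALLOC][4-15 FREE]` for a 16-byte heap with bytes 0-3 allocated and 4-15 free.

Op 1: a = malloc(10) -> a = 0; heap: [0-9 ALLOC][10-60 FREE]
Op 2: free(a) -> (freed a); heap: [0-60 FREE]
Op 3: b = malloc(9) -> b = 0; heap: [0-8 ALLOC][9-60 FREE]

Answer: [0-8 ALLOC][9-60 FREE]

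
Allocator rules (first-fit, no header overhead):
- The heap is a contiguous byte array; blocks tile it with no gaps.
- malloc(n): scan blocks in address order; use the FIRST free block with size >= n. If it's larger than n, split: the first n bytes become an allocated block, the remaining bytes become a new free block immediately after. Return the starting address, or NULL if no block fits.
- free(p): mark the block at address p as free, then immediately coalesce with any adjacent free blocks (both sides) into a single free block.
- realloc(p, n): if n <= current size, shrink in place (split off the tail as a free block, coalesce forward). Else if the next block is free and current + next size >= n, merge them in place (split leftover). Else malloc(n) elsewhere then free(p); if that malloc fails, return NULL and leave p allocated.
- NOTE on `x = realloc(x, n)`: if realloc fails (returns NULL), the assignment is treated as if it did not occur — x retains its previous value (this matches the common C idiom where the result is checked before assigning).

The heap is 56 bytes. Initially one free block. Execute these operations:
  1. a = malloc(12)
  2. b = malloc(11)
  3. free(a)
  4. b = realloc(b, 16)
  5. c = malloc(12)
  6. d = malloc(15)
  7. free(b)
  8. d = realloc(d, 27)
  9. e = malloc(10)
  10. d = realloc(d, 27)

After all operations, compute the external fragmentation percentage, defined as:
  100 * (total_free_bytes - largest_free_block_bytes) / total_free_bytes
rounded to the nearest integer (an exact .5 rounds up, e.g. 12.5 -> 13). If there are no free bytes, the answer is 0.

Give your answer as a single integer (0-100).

Answer: 14

Derivation:
Op 1: a = malloc(12) -> a = 0; heap: [0-11 ALLOC][12-55 FREE]
Op 2: b = malloc(11) -> b = 12; heap: [0-11 ALLOC][12-22 ALLOC][23-55 FREE]
Op 3: free(a) -> (freed a); heap: [0-11 FREE][12-22 ALLOC][23-55 FREE]
Op 4: b = realloc(b, 16) -> b = 12; heap: [0-11 FREE][12-27 ALLOC][28-55 FREE]
Op 5: c = malloc(12) -> c = 0; heap: [0-11 ALLOC][12-27 ALLOC][28-55 FREE]
Op 6: d = malloc(15) -> d = 28; heap: [0-11 ALLOC][12-27 ALLOC][28-42 ALLOC][43-55 FREE]
Op 7: free(b) -> (freed b); heap: [0-11 ALLOC][12-27 FREE][28-42 ALLOC][43-55 FREE]
Op 8: d = realloc(d, 27) -> d = 28; heap: [0-11 ALLOC][12-27 FREE][28-54 ALLOC][55-55 FREE]
Op 9: e = malloc(10) -> e = 12; heap: [0-11 ALLOC][12-21 ALLOC][22-27 FREE][28-54 ALLOC][55-55 FREE]
Op 10: d = realloc(d, 27) -> d = 28; heap: [0-11 ALLOC][12-21 ALLOC][22-27 FREE][28-54 ALLOC][55-55 FREE]
Free blocks: [6 1] total_free=7 largest=6 -> 100*(7-6)/7 = 100/7 ≈ 14.286 -> rounds to 14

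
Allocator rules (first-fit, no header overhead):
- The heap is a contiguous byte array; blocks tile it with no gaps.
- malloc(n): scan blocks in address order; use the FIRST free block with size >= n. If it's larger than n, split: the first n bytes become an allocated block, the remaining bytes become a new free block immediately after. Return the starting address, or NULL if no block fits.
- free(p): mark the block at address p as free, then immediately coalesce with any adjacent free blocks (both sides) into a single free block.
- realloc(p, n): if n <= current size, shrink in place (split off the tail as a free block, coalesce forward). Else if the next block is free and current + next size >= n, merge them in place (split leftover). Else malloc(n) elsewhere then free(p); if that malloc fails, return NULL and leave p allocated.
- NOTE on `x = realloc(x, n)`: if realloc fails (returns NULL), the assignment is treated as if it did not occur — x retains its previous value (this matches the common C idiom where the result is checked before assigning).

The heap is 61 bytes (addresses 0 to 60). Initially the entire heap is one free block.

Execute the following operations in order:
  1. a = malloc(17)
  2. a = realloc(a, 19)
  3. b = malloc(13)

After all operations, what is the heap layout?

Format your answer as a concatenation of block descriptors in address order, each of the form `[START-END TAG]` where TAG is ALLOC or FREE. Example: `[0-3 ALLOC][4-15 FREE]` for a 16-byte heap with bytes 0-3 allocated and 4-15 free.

Answer: [0-18 ALLOC][19-31 ALLOC][32-60 FREE]

Derivation:
Op 1: a = malloc(17) -> a = 0; heap: [0-16 ALLOC][17-60 FREE]
Op 2: a = realloc(a, 19) -> a = 0; heap: [0-18 ALLOC][19-60 FREE]
Op 3: b = malloc(13) -> b = 19; heap: [0-18 ALLOC][19-31 ALLOC][32-60 FREE]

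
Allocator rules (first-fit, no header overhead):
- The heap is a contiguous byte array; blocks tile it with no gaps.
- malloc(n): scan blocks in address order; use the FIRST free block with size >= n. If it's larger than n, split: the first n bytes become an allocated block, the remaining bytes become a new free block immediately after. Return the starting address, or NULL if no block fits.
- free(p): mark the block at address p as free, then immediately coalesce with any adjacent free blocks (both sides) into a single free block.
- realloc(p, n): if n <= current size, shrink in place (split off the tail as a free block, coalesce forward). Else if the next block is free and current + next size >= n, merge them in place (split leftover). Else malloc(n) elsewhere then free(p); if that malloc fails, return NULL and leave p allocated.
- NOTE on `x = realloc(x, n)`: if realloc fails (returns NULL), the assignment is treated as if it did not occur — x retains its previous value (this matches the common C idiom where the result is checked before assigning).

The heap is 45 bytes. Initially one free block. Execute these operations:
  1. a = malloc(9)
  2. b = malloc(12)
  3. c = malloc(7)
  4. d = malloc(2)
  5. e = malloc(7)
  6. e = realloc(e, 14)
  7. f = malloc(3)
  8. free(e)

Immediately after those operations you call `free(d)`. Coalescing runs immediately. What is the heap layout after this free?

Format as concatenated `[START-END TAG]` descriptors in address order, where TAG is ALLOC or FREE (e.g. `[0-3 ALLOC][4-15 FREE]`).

Op 1: a = malloc(9) -> a = 0; heap: [0-8 ALLOC][9-44 FREE]
Op 2: b = malloc(12) -> b = 9; heap: [0-8 ALLOC][9-20 ALLOC][21-44 FREE]
Op 3: c = malloc(7) -> c = 21; heap: [0-8 ALLOC][9-20 ALLOC][21-27 ALLOC][28-44 FREE]
Op 4: d = malloc(2) -> d = 28; heap: [0-8 ALLOC][9-20 ALLOC][21-27 ALLOC][28-29 ALLOC][30-44 FREE]
Op 5: e = malloc(7) -> e = 30; heap: [0-8 ALLOC][9-20 ALLOC][21-27 ALLOC][28-29 ALLOC][30-36 ALLOC][37-44 FREE]
Op 6: e = realloc(e, 14) -> e = 30; heap: [0-8 ALLOC][9-20 ALLOC][21-27 ALLOC][28-29 ALLOC][30-43 ALLOC][44-44 FREE]
Op 7: f = malloc(3) -> f = NULL; heap: [0-8 ALLOC][9-20 ALLOC][21-27 ALLOC][28-29 ALLOC][30-43 ALLOC][44-44 FREE]
Op 8: free(e) -> (freed e); heap: [0-8 ALLOC][9-20 ALLOC][21-27 ALLOC][28-29 ALLOC][30-44 FREE]
free(d): d = 28 -> block [28-29 ALLOC]; mark free, coalesce with adjacent free neighbors -> [0-8 ALLOC][9-20 ALLOC][21-27 ALLOC][28-44 FREE]

Answer: [0-8 ALLOC][9-20 ALLOC][21-27 ALLOC][28-44 FREE]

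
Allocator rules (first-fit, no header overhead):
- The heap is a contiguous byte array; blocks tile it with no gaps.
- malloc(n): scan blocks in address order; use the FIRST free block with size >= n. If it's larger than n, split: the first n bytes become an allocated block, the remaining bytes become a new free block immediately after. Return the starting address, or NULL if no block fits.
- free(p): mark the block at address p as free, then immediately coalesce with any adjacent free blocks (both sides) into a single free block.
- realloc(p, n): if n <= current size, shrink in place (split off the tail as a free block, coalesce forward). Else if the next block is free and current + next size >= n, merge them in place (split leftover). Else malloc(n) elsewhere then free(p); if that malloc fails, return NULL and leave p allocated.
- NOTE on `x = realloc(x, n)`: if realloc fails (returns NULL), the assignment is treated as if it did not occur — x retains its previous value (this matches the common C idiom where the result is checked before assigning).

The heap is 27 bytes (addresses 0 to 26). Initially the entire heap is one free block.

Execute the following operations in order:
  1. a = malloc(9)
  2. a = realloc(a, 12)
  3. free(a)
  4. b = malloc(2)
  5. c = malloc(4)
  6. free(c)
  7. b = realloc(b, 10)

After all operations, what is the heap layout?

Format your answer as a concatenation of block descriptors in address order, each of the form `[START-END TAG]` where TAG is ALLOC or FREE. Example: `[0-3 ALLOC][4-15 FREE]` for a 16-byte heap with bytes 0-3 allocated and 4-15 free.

Answer: [0-9 ALLOC][10-26 FREE]

Derivation:
Op 1: a = malloc(9) -> a = 0; heap: [0-8 ALLOC][9-26 FREE]
Op 2: a = realloc(a, 12) -> a = 0; heap: [0-11 ALLOC][12-26 FREE]
Op 3: free(a) -> (freed a); heap: [0-26 FREE]
Op 4: b = malloc(2) -> b = 0; heap: [0-1 ALLOC][2-26 FREE]
Op 5: c = malloc(4) -> c = 2; heap: [0-1 ALLOC][2-5 ALLOC][6-26 FREE]
Op 6: free(c) -> (freed c); heap: [0-1 ALLOC][2-26 FREE]
Op 7: b = realloc(b, 10) -> b = 0; heap: [0-9 ALLOC][10-26 FREE]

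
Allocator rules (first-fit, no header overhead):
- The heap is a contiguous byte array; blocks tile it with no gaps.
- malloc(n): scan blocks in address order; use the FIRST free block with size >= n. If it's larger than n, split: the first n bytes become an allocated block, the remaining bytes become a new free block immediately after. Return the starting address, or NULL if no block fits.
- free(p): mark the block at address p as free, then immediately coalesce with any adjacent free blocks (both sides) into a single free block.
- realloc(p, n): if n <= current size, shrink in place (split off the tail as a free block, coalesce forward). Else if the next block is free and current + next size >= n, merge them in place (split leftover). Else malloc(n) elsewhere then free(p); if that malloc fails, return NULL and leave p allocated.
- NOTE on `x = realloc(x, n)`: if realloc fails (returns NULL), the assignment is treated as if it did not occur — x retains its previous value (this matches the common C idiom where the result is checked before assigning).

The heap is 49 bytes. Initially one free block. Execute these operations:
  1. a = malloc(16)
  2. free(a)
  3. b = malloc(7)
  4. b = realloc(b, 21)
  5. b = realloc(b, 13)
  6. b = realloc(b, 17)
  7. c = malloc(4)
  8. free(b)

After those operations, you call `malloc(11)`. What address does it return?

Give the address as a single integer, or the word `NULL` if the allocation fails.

Answer: 0

Derivation:
Op 1: a = malloc(16) -> a = 0; heap: [0-15 ALLOC][16-48 FREE]
Op 2: free(a) -> (freed a); heap: [0-48 FREE]
Op 3: b = malloc(7) -> b = 0; heap: [0-6 ALLOC][7-48 FREE]
Op 4: b = realloc(b, 21) -> b = 0; heap: [0-20 ALLOC][21-48 FREE]
Op 5: b = realloc(b, 13) -> b = 0; heap: [0-12 ALLOC][13-48 FREE]
Op 6: b = realloc(b, 17) -> b = 0; heap: [0-16 ALLOC][17-48 FREE]
Op 7: c = malloc(4) -> c = 17; heap: [0-16 ALLOC][17-20 ALLOC][21-48 FREE]
Op 8: free(b) -> (freed b); heap: [0-16 FREE][17-20 ALLOC][21-48 FREE]
malloc(11): first-fit scan over [0-16 FREE][17-20 ALLOC][21-48 FREE] -> 0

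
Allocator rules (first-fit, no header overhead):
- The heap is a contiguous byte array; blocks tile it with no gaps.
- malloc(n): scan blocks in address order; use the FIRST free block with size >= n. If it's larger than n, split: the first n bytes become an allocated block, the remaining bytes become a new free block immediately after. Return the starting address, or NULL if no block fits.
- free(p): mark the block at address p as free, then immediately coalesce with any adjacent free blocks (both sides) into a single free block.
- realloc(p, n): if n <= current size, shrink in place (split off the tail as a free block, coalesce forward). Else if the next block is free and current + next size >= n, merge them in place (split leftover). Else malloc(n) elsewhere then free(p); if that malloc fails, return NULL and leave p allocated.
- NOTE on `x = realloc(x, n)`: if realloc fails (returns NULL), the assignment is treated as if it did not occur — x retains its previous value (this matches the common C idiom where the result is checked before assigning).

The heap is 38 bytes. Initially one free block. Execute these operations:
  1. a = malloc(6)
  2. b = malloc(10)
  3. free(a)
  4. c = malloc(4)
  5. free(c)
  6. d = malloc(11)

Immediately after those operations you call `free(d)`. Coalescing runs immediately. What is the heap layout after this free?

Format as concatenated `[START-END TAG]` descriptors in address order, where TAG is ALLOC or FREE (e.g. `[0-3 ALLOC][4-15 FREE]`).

Answer: [0-5 FREE][6-15 ALLOC][16-37 FREE]

Derivation:
Op 1: a = malloc(6) -> a = 0; heap: [0-5 ALLOC][6-37 FREE]
Op 2: b = malloc(10) -> b = 6; heap: [0-5 ALLOC][6-15 ALLOC][16-37 FREE]
Op 3: free(a) -> (freed a); heap: [0-5 FREE][6-15 ALLOC][16-37 FREE]
Op 4: c = malloc(4) -> c = 0; heap: [0-3 ALLOC][4-5 FREE][6-15 ALLOC][16-37 FREE]
Op 5: free(c) -> (freed c); heap: [0-5 FREE][6-15 ALLOC][16-37 FREE]
Op 6: d = malloc(11) -> d = 16; heap: [0-5 FREE][6-15 ALLOC][16-26 ALLOC][27-37 FREE]
free(d): d = 16 -> block [16-26 ALLOC]; mark free, coalesce with adjacent free neighbors -> [0-5 FREE][6-15 ALLOC][16-37 FREE]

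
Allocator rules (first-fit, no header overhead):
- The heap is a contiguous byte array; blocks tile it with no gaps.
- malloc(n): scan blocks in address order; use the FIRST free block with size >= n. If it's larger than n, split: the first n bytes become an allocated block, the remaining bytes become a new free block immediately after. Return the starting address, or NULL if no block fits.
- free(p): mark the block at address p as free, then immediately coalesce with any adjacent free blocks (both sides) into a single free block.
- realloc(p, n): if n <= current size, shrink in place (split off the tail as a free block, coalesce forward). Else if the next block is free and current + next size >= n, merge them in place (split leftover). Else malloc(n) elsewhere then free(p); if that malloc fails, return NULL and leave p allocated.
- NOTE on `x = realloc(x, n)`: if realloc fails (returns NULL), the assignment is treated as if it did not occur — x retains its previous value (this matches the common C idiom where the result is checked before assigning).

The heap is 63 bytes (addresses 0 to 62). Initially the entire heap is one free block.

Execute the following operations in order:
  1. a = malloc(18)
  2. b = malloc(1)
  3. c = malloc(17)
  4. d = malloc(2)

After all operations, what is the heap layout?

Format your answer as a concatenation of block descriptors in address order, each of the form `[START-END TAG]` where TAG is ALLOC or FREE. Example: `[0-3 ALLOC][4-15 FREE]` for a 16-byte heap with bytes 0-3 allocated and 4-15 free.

Op 1: a = malloc(18) -> a = 0; heap: [0-17 ALLOC][18-62 FREE]
Op 2: b = malloc(1) -> b = 18; heap: [0-17 ALLOC][18-18 ALLOC][19-62 FREE]
Op 3: c = malloc(17) -> c = 19; heap: [0-17 ALLOC][18-18 ALLOC][19-35 ALLOC][36-62 FREE]
Op 4: d = malloc(2) -> d = 36; heap: [0-17 ALLOC][18-18 ALLOC][19-35 ALLOC][36-37 ALLOC][38-62 FREE]

Answer: [0-17 ALLOC][18-18 ALLOC][19-35 ALLOC][36-37 ALLOC][38-62 FREE]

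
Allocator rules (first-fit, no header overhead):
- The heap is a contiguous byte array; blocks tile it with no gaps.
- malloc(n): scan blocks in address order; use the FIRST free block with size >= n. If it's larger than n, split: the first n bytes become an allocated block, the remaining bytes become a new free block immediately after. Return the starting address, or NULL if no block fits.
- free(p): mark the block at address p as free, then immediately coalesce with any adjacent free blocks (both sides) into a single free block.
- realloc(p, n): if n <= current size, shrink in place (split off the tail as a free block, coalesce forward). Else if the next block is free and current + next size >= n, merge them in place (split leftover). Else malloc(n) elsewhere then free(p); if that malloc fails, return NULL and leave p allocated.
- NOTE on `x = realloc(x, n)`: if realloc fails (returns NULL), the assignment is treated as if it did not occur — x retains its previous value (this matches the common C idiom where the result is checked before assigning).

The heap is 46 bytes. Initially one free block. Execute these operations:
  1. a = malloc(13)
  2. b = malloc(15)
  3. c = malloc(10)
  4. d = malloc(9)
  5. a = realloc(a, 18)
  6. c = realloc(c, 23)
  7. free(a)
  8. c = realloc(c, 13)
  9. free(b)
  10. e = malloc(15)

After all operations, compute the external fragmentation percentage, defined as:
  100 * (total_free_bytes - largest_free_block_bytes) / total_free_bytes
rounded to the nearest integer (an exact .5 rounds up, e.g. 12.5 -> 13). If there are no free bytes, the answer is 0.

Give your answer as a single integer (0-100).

Op 1: a = malloc(13) -> a = 0; heap: [0-12 ALLOC][13-45 FREE]
Op 2: b = malloc(15) -> b = 13; heap: [0-12 ALLOC][13-27 ALLOC][28-45 FREE]
Op 3: c = malloc(10) -> c = 28; heap: [0-12 ALLOC][13-27 ALLOC][28-37 ALLOC][38-45 FREE]
Op 4: d = malloc(9) -> d = NULL; heap: [0-12 ALLOC][13-27 ALLOC][28-37 ALLOC][38-45 FREE]
Op 5: a = realloc(a, 18) -> NULL (a unchanged); heap: [0-12 ALLOC][13-27 ALLOC][28-37 ALLOC][38-45 FREE]
Op 6: c = realloc(c, 23) -> NULL (c unchanged); heap: [0-12 ALLOC][13-27 ALLOC][28-37 ALLOC][38-45 FREE]
Op 7: free(a) -> (freed a); heap: [0-12 FREE][13-27 ALLOC][28-37 ALLOC][38-45 FREE]
Op 8: c = realloc(c, 13) -> c = 28; heap: [0-12 FREE][13-27 ALLOC][28-40 ALLOC][41-45 FREE]
Op 9: free(b) -> (freed b); heap: [0-27 FREE][28-40 ALLOC][41-45 FREE]
Op 10: e = malloc(15) -> e = 0; heap: [0-14 ALLOC][15-27 FREE][28-40 ALLOC][41-45 FREE]
Free blocks: [13 5] total_free=18 largest=13 -> 100*(18-13)/18 = 500/18 ≈ 27.778 -> rounds to 28

Answer: 28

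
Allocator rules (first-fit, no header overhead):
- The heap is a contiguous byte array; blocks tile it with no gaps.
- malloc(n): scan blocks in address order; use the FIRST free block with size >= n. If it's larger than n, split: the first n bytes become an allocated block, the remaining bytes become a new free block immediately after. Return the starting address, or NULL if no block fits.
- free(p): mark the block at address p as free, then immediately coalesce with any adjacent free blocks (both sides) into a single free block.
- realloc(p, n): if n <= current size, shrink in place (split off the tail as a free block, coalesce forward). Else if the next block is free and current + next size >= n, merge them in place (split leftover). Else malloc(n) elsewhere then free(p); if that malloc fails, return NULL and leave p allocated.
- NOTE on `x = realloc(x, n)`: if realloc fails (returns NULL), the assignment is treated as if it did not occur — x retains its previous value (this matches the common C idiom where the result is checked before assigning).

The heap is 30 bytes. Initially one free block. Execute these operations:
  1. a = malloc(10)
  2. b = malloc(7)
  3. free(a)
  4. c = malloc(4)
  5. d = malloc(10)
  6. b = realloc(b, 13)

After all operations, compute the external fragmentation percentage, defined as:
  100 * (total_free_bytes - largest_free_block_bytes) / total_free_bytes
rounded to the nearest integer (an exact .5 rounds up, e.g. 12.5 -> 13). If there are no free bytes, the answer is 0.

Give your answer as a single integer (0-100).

Answer: 33

Derivation:
Op 1: a = malloc(10) -> a = 0; heap: [0-9 ALLOC][10-29 FREE]
Op 2: b = malloc(7) -> b = 10; heap: [0-9 ALLOC][10-16 ALLOC][17-29 FREE]
Op 3: free(a) -> (freed a); heap: [0-9 FREE][10-16 ALLOC][17-29 FREE]
Op 4: c = malloc(4) -> c = 0; heap: [0-3 ALLOC][4-9 FREE][10-16 ALLOC][17-29 FREE]
Op 5: d = malloc(10) -> d = 17; heap: [0-3 ALLOC][4-9 FREE][10-16 ALLOC][17-26 ALLOC][27-29 FREE]
Op 6: b = realloc(b, 13) -> NULL (b unchanged); heap: [0-3 ALLOC][4-9 FREE][10-16 ALLOC][17-26 ALLOC][27-29 FREE]
Free blocks: [6 3] total_free=9 largest=6 -> 100*(9-6)/9 = 300/9 ≈ 33.333 -> rounds to 33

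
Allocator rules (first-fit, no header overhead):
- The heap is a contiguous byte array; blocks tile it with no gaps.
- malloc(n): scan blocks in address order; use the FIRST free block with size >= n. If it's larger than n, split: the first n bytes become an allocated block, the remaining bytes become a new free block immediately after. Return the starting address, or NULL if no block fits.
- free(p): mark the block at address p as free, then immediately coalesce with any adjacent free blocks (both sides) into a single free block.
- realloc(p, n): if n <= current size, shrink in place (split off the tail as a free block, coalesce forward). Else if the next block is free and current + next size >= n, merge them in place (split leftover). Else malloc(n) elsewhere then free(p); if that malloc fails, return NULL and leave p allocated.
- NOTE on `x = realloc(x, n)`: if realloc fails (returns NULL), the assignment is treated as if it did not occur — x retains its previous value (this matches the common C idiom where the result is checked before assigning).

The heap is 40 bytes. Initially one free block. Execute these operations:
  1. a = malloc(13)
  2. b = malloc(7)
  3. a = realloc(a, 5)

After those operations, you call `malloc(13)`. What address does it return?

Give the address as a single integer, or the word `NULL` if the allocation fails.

Op 1: a = malloc(13) -> a = 0; heap: [0-12 ALLOC][13-39 FREE]
Op 2: b = malloc(7) -> b = 13; heap: [0-12 ALLOC][13-19 ALLOC][20-39 FREE]
Op 3: a = realloc(a, 5) -> a = 0; heap: [0-4 ALLOC][5-12 FREE][13-19 ALLOC][20-39 FREE]
malloc(13): first-fit scan over [0-4 ALLOC][5-12 FREE][13-19 ALLOC][20-39 FREE] -> 20

Answer: 20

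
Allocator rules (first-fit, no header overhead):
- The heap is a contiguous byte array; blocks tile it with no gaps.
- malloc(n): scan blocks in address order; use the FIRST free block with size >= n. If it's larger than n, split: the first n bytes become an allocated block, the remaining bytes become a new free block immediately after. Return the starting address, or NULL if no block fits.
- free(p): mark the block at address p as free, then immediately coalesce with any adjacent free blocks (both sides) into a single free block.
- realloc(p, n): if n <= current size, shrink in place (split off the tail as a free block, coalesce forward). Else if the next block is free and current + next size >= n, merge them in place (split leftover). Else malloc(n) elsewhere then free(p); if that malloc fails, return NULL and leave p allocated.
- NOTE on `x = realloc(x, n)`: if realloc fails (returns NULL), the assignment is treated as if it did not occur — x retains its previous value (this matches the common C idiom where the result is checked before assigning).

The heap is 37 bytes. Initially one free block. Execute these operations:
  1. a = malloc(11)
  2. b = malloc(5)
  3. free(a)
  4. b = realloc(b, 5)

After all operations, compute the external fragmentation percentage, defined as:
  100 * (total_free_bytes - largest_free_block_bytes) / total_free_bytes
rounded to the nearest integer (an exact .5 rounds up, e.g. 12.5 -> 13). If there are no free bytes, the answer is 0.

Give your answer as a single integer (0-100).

Answer: 34

Derivation:
Op 1: a = malloc(11) -> a = 0; heap: [0-10 ALLOC][11-36 FREE]
Op 2: b = malloc(5) -> b = 11; heap: [0-10 ALLOC][11-15 ALLOC][16-36 FREE]
Op 3: free(a) -> (freed a); heap: [0-10 FREE][11-15 ALLOC][16-36 FREE]
Op 4: b = realloc(b, 5) -> b = 11; heap: [0-10 FREE][11-15 ALLOC][16-36 FREE]
Free blocks: [11 21] total_free=32 largest=21 -> 100*(32-21)/32 = 1100/32 = 34.375 -> rounds to 34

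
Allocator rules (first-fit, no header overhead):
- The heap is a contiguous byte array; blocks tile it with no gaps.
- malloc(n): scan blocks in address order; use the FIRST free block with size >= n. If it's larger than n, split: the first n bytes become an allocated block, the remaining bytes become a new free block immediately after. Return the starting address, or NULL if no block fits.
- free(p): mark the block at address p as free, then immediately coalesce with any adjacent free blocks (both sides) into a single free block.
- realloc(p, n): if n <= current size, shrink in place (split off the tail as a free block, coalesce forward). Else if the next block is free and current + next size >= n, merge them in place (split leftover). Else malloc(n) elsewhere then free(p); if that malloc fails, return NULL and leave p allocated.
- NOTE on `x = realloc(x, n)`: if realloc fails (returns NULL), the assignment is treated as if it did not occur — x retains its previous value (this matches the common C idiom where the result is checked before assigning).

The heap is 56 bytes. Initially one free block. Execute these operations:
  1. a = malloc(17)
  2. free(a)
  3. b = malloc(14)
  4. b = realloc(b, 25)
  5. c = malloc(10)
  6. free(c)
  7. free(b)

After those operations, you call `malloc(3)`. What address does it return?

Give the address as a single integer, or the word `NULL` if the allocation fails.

Op 1: a = malloc(17) -> a = 0; heap: [0-16 ALLOC][17-55 FREE]
Op 2: free(a) -> (freed a); heap: [0-55 FREE]
Op 3: b = malloc(14) -> b = 0; heap: [0-13 ALLOC][14-55 FREE]
Op 4: b = realloc(b, 25) -> b = 0; heap: [0-24 ALLOC][25-55 FREE]
Op 5: c = malloc(10) -> c = 25; heap: [0-24 ALLOC][25-34 ALLOC][35-55 FREE]
Op 6: free(c) -> (freed c); heap: [0-24 ALLOC][25-55 FREE]
Op 7: free(b) -> (freed b); heap: [0-55 FREE]
malloc(3): first-fit scan over [0-55 FREE] -> 0

Answer: 0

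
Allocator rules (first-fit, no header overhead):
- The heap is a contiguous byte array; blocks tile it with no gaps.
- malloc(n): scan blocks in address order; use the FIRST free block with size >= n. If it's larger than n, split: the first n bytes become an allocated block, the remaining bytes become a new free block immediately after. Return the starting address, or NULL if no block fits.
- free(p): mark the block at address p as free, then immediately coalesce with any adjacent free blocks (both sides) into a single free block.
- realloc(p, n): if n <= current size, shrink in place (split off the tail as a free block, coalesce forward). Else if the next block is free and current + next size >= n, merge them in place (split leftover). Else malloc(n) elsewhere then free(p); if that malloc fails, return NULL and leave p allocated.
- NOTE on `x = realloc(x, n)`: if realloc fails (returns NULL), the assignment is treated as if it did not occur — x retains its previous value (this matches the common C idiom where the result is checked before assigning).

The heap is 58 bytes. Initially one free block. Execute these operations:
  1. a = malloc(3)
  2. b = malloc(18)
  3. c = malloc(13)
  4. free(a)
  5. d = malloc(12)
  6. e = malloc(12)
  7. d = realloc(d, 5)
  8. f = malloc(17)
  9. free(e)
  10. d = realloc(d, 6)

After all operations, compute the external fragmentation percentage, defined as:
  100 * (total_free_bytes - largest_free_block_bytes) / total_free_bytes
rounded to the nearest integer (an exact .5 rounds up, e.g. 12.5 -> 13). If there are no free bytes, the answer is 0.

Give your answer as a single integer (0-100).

Answer: 14

Derivation:
Op 1: a = malloc(3) -> a = 0; heap: [0-2 ALLOC][3-57 FREE]
Op 2: b = malloc(18) -> b = 3; heap: [0-2 ALLOC][3-20 ALLOC][21-57 FREE]
Op 3: c = malloc(13) -> c = 21; heap: [0-2 ALLOC][3-20 ALLOC][21-33 ALLOC][34-57 FREE]
Op 4: free(a) -> (freed a); heap: [0-2 FREE][3-20 ALLOC][21-33 ALLOC][34-57 FREE]
Op 5: d = malloc(12) -> d = 34; heap: [0-2 FREE][3-20 ALLOC][21-33 ALLOC][34-45 ALLOC][46-57 FREE]
Op 6: e = malloc(12) -> e = 46; heap: [0-2 FREE][3-20 ALLOC][21-33 ALLOC][34-45 ALLOC][46-57 ALLOC]
Op 7: d = realloc(d, 5) -> d = 34; heap: [0-2 FREE][3-20 ALLOC][21-33 ALLOC][34-38 ALLOC][39-45 FREE][46-57 ALLOC]
Op 8: f = malloc(17) -> f = NULL; heap: [0-2 FREE][3-20 ALLOC][21-33 ALLOC][34-38 ALLOC][39-45 FREE][46-57 ALLOC]
Op 9: free(e) -> (freed e); heap: [0-2 FREE][3-20 ALLOC][21-33 ALLOC][34-38 ALLOC][39-57 FREE]
Op 10: d = realloc(d, 6) -> d = 34; heap: [0-2 FREE][3-20 ALLOC][21-33 ALLOC][34-39 ALLOC][40-57 FREE]
Free blocks: [3 18] total_free=21 largest=18 -> 100*(21-18)/21 = 300/21 ≈ 14.286 -> rounds to 14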